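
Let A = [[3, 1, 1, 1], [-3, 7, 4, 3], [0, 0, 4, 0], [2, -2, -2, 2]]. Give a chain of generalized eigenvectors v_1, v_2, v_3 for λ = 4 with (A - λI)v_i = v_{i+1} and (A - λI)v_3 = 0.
v_1 = [[-2, -4, 1, 2]]^T, v_2 = [[1, 4, 0, -2]]^T, v_3 = [[1, 3, 0, -2]]^T

We seek v_1 ∈ ker((A - 4I)^3) \ ker((A - 4I)^2), then set v_{i+1} = (A - 4I) v_i.

One such chain is v_1 = [[-2, -4, 1, 2]]^T, v_2 = [[1, 4, 0, -2]]^T, v_3 = [[1, 3, 0, -2]]^T. Check: (A - 4I) v_3 = [[0, 0, 0, 0]]^T = 0.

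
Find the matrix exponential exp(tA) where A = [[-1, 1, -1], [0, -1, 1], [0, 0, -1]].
e^{tA} = [[e^{-t}, t*e^{-t}, t*(t - 2)*e^{-t}/2], [0, e^{-t}, t*e^{-t}], [0, 0, e^{-t}]]

A has Jordan form J = [[-1, 1, 0], [0, -1, 1], [0, 0, -1]] with A = PJP^{-1}, so e^{tA} = P e^{tJ} P^{-1}.

For a Jordan block J_k(λ), e^{tJ_k(λ)} = e^{λt} · (I + tN + t^2 N^2/2! + ... + t^{k-1} N^{k-1}/(k-1)!) where N is the nilpotent superdiagonal part.

Assembling the blocks and conjugating back gives the entries of e^{tA} as shown above.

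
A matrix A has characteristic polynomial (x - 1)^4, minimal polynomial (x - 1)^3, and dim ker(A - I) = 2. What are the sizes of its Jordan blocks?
λ = 1: algebraic multiplicity 4 (exponent in χ_A), largest block size 3 (exponent in m_A), 2 blocks (geometric multiplicity). These force block sizes [3, 1].

Jordan blocks: (1, 3), (1, 1)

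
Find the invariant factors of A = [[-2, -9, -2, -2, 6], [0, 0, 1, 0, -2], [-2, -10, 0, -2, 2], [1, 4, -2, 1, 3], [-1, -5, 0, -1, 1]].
The Jordan structure of A has elementary divisors x^3, x^2. Arranging the block sizes at each eigenvalue in decreasing order and taking row products gives the invariant factors.

Invariant factors (smallest first, each dividing the next): x^2, x^3.

Check: the last factor x^3 is the minimal polynomial, and the product x^5 is the characteristic polynomial.

x^2, x^3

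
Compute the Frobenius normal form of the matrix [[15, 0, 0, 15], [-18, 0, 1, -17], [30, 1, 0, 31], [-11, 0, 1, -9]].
The invariant factors of A (the non-unit diagonal entries of the Smith normal form of xI - A over ℚ[x]) are (x - 5)(x - 3)(x^2 + 2x - 1), each dividing the next. The characteristic polynomial is their product, (x - 5)(x - 3)(x^2 + 2x - 1).

The rational canonical form is the block-diagonal matrix of companion matrices C(f_i):
R = [[0, 0, 0, 15], [1, 0, 0, -38], [0, 1, 0, 2], [0, 0, 1, 6]].

Note the characteristic polynomial does not split into linear factors over ℚ, so A has no Jordan form over ℚ; the rational canonical form exists over any field.

R = [[0, 0, 0, 15], [1, 0, 0, -38], [0, 1, 0, 2], [0, 0, 1, 6]]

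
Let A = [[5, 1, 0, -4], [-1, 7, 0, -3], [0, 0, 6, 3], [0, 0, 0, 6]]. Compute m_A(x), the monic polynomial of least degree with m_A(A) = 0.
m_A(x) = (x - 6)^3

The characteristic polynomial factors as (x - 6)^4. The minimal polynomial is ∏(x - λ)^{k_λ} where k_λ is the size of the largest Jordan block at λ.

For λ = 6: rank(A - 6I) = 2, and the largest Jordan block has size 3 (the smallest k with rank((A - 6I)^k) = rank((A - 6I)^(k+1))).

So m_A(x) = (x - 6)^3.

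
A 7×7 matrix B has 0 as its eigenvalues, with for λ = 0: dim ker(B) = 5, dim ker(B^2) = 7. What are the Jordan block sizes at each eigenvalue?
Jordan blocks: (0, 2), (0, 2), (0, 1), (0, 1), (0, 1)

λ = 0: successive nullity increments [5, 2] count blocks of size ≥ k; block sizes are [2, 2, 1, 1, 1].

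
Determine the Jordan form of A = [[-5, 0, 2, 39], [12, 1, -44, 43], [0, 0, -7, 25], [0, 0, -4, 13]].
J = [[-5, 0, 0, 0], [0, 1, 0, 0], [0, 0, 3, 1], [0, 0, 0, 3]]

The characteristic polynomial is det(xI - A) = (x - 3)^2(x - 1)(x + 5), so the eigenvalues are -5 (algebraic multiplicity 1), 1 (algebraic multiplicity 1), 3 (algebraic multiplicity 2).

For λ = -5: algebraic multiplicity 1 gives one 1×1 block.

For λ = 1: algebraic multiplicity 1 gives one 1×1 block.

For λ = 3: rank(A - 3I) = 3, rank((A - 3I)^2) = 2. The eigenspace has dimension 4 - 3 = 1, so there is 1 Jordan block; the rank sequence gives block sizes [2].

Assembling the blocks gives the Jordan form J above.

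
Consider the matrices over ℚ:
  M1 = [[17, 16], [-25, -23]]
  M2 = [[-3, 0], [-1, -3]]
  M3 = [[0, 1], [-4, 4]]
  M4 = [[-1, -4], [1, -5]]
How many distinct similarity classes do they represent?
2 classes: {M1, M2, M4}, {M3}

Characteristic polynomials: χ_{M1} = (x + 3)^2, χ_{M2} = (x + 3)^2, χ_{M3} = (x - 2)^2, χ_{M4} = (x + 3)^2.

{M1, M2, M4}: invariant factors (x + 3)^2.

{M3}: invariant factors (x - 2)^2.

Matrices are similar if and only if their invariant-factor lists agree; the partition into similarity classes is {M1, M2, M4}, {M3}.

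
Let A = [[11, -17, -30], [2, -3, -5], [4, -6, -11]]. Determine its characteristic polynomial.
xI - A = [[x - 11, 17, 30], [-2, x + 3, 5], [-4, 6, x + 11]].

Expanding det(xI - A) along the first row:
det(xI - A) = + (x - 11)·det([[x + 3, 5], [6, x + 11]]) - (17)·det([[-2, 5], [-4, x + 11]]) + (30)·det([[-2, x + 3], [-4, 6]]).

Evaluating gives χ_A(x) = x^3 + 3x^2 + 3x + 1 = (x + 1)^3.

χ_A(x) = (x + 1)^3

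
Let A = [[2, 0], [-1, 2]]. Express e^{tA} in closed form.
A has Jordan form J = [[2, 1], [0, 2]] with A = PJP^{-1}, so e^{tA} = P e^{tJ} P^{-1}.

For a Jordan block J_k(λ), e^{tJ_k(λ)} = e^{λt} · (I + tN + t^2 N^2/2! + ... + t^{k-1} N^{k-1}/(k-1)!) where N is the nilpotent superdiagonal part.

Assembling the blocks and conjugating back gives the entries of e^{tA} as shown above.

e^{tA} = [[e^{2*t}, 0], [-t*e^{2*t}, e^{2*t}]]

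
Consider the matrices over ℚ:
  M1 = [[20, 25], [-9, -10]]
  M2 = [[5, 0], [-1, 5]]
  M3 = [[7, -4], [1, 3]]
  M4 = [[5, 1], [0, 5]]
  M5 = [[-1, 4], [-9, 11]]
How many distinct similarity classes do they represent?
1 class: {M1, M2, M3, M4, M5}

Characteristic polynomials: χ_{M1} = (x - 5)^2, χ_{M2} = (x - 5)^2, χ_{M3} = (x - 5)^2, χ_{M4} = (x - 5)^2, χ_{M5} = (x - 5)^2.

{M1, M2, M3, M4, M5}: invariant factors (x - 5)^2.

Matrices are similar if and only if their invariant-factor lists agree; the partition into similarity classes is {M1, M2, M3, M4, M5}.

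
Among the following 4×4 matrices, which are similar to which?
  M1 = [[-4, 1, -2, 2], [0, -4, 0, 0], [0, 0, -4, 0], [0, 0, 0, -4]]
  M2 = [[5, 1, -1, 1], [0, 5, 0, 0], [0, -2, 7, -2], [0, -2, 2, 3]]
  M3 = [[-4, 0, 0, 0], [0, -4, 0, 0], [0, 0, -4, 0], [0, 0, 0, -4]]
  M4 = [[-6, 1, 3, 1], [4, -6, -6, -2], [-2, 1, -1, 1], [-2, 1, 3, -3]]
3 classes: {M1, M4}, {M2}, {M3}

Characteristic polynomials: χ_{M1} = (x + 4)^4, χ_{M2} = (x - 5)^4, χ_{M3} = (x + 4)^4, χ_{M4} = (x + 4)^4.

{M1, M4}: invariant factors x + 4, x + 4, (x + 4)^2.

{M2}: invariant factors x - 5, x - 5, (x - 5)^2.

{M3}: invariant factors x + 4, x + 4, x + 4, x + 4.

Matrices are similar if and only if their invariant-factor lists agree; the partition into similarity classes is {M1, M4}, {M2}, {M3}.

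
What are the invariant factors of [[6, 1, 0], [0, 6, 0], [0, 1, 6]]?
The Jordan structure of A has elementary divisors (x - 6)^2, (x - 6). Arranging the block sizes at each eigenvalue in decreasing order and taking row products gives the invariant factors.

Invariant factors (smallest first, each dividing the next): x - 6, (x - 6)^2.

Check: the last factor (x - 6)^2 is the minimal polynomial, and the product (x - 6)^3 is the characteristic polynomial.

x - 6, (x - 6)^2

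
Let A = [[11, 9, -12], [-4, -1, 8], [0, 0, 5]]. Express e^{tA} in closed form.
e^{tA} = [[(6*t + 1)*e^{5*t}, 9*t*e^{5*t}, -12*t*e^{5*t}], [-4*t*e^{5*t}, (1 - 6*t)*e^{5*t}, 8*t*e^{5*t}], [0, 0, e^{5*t}]]

A has Jordan form J = [[5, 1, 0], [0, 5, 0], [0, 0, 5]] with A = PJP^{-1}, so e^{tA} = P e^{tJ} P^{-1}.

For a Jordan block J_k(λ), e^{tJ_k(λ)} = e^{λt} · (I + tN + t^2 N^2/2! + ... + t^{k-1} N^{k-1}/(k-1)!) where N is the nilpotent superdiagonal part.

Assembling the blocks and conjugating back gives the entries of e^{tA} as shown above.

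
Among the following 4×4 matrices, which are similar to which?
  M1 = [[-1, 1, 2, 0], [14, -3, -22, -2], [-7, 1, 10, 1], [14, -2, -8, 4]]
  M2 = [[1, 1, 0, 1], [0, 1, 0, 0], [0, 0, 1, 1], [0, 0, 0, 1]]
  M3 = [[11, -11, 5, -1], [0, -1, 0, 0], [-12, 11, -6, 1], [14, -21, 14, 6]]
Characteristic polynomials: χ_{M1} = (x - 6)^2(x + 1)^2, χ_{M2} = (x - 1)^4, χ_{M3} = (x - 6)^2(x + 1)^2.

{M1}: invariant factors (x - 6)^2(x + 1)^2.

{M2}: invariant factors (x - 1)^2, (x - 1)^2.

{M3}: invariant factors x + 1, (x - 6)^2(x + 1).

Matrices are similar if and only if their invariant-factor lists agree; the partition into similarity classes is {M1}, {M2}, {M3}.

3 classes: {M1}, {M2}, {M3}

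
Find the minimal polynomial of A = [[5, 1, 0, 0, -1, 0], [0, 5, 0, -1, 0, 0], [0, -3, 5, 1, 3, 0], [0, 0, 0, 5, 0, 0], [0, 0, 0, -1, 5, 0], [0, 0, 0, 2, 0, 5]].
The characteristic polynomial factors as (x - 5)^6. The minimal polynomial is ∏(x - λ)^{k_λ} where k_λ is the size of the largest Jordan block at λ.

For λ = 5: rank(A - 5I) = 2, and the largest Jordan block has size 2 (the smallest k with rank((A - 5I)^k) = rank((A - 5I)^(k+1))).

So m_A(x) = (x - 5)^2.

m_A(x) = (x - 5)^2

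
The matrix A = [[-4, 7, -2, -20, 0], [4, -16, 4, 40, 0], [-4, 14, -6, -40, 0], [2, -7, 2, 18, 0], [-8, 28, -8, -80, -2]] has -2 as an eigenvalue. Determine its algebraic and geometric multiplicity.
The characteristic polynomial is (x + 2)^5, so the factor x + 2 appears with exponent 5: the algebraic multiplicity is 5.

rank(A + 2I) = 1, so the eigenspace has dimension 5 - 1 = 4: the geometric multiplicity is 4.

Since 4 < 5, A is not diagonalizable.

algebraic multiplicity 5, geometric multiplicity 4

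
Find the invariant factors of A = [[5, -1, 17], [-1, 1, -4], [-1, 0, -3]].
(x - 1)^3

The Jordan structure of A has elementary divisors (x - 1)^3. Arranging the block sizes at each eigenvalue in decreasing order and taking row products gives the invariant factors.

Invariant factors (smallest first, each dividing the next): (x - 1)^3.

Check: the last factor (x - 1)^3 is the minimal polynomial, and the product (x - 1)^3 is the characteristic polynomial.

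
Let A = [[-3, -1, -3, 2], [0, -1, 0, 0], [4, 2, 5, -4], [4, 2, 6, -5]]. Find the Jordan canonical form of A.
The characteristic polynomial is det(xI - A) = (x + 1)^4, so the eigenvalues are -1 (algebraic multiplicity 4).

For λ = -1: rank(A + I) = 1, rank((A + I)^2) = 0. The eigenspace has dimension 4 - 1 = 3, so there are 3 Jordan blocks; the rank sequence gives block sizes [2, 1, 1].

Assembling the blocks gives the Jordan form J above.

J = [[-1, 1, 0, 0], [0, -1, 0, 0], [0, 0, -1, 0], [0, 0, 0, -1]]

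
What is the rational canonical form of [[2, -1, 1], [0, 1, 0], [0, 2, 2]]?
The invariant factors of A (the non-unit diagonal entries of the Smith normal form of xI - A over ℚ[x]) are (x - 2)^2(x - 1), each dividing the next. The characteristic polynomial is their product, (x - 2)^2(x - 1).

The rational canonical form is the block-diagonal matrix of companion matrices C(f_i):
R = [[0, 0, 4], [1, 0, -8], [0, 1, 5]].

R = [[0, 0, 4], [1, 0, -8], [0, 1, 5]]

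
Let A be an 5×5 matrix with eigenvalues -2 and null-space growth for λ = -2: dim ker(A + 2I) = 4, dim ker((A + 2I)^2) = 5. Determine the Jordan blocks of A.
λ = -2: successive nullity increments [4, 1] count blocks of size ≥ k; block sizes are [2, 1, 1, 1].

Jordan blocks: (-2, 2), (-2, 1), (-2, 1), (-2, 1)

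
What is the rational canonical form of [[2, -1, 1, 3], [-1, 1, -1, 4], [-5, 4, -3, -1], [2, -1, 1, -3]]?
The invariant factors of A (the non-unit diagonal entries of the Smith normal form of xI - A over ℚ[x]) are (x + 3)(x^3 - 2), each dividing the next. The characteristic polynomial is their product, (x + 3)(x^3 - 2).

The rational canonical form is the block-diagonal matrix of companion matrices C(f_i):
R = [[0, 0, 0, 6], [1, 0, 0, 2], [0, 1, 0, 0], [0, 0, 1, -3]].

Note the characteristic polynomial does not split into linear factors over ℚ, so A has no Jordan form over ℚ; the rational canonical form exists over any field.

R = [[0, 0, 0, 6], [1, 0, 0, 2], [0, 1, 0, 0], [0, 0, 1, -3]]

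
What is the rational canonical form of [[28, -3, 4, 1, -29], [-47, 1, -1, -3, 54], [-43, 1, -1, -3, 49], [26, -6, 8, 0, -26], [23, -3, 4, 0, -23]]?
The invariant factors of A (the non-unit diagonal entries of the Smith normal form of xI - A over ℚ[x]) are (x - 4)(x - 1)(x^3 - 4x - 5), each dividing the next. The characteristic polynomial is their product, (x - 4)(x - 1)(x^3 - 4x - 5).

The rational canonical form is the block-diagonal matrix of companion matrices C(f_i):
R = [[0, 0, 0, 0, 20], [1, 0, 0, 0, -9], [0, 1, 0, 0, -15], [0, 0, 1, 0, 0], [0, 0, 0, 1, 5]].

Note the characteristic polynomial does not split into linear factors over ℚ, so A has no Jordan form over ℚ; the rational canonical form exists over any field.

R = [[0, 0, 0, 0, 20], [1, 0, 0, 0, -9], [0, 1, 0, 0, -15], [0, 0, 1, 0, 0], [0, 0, 0, 1, 5]]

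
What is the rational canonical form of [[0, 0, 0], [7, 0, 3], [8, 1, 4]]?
R = [[0, 0, 0], [1, 0, 3], [0, 1, 4]]

The invariant factors of A (the non-unit diagonal entries of the Smith normal form of xI - A over ℚ[x]) are x(x^2 - 4x - 3), each dividing the next. The characteristic polynomial is their product, x(x^2 - 4x - 3).

The rational canonical form is the block-diagonal matrix of companion matrices C(f_i):
R = [[0, 0, 0], [1, 0, 3], [0, 1, 4]].

Note the characteristic polynomial does not split into linear factors over ℚ, so A has no Jordan form over ℚ; the rational canonical form exists over any field.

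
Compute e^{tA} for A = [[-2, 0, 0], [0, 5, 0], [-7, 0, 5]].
A has Jordan form J = [[-2, 0, 0], [0, 5, 0], [0, 0, 5]] with A = PJP^{-1}, so e^{tA} = P e^{tJ} P^{-1}.

For a Jordan block J_k(λ), e^{tJ_k(λ)} = e^{λt} · (I + tN + t^2 N^2/2! + ... + t^{k-1} N^{k-1}/(k-1)!) where N is the nilpotent superdiagonal part.

Assembling the blocks and conjugating back gives the entries of e^{tA} as shown above.

e^{tA} = [[e^{-2*t}, 0, 0], [0, e^{5*t}, 0], [(1 - e^{7*t})*e^{-2*t}, 0, e^{5*t}]]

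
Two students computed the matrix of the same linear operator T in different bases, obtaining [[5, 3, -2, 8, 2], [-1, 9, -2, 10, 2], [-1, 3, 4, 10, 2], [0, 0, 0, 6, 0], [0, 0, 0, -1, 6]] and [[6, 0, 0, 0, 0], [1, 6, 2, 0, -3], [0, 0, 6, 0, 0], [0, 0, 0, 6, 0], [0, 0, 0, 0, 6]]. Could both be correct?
Both have characteristic polynomial (x - 6)^5 and minimal polynomial (x - 6)^2. But rank(A - 6I) = 2 for A while rank(B - 6I) = 1 for B, so the number of Jordan blocks at λ = 6 differs. A and B are not similar.

No.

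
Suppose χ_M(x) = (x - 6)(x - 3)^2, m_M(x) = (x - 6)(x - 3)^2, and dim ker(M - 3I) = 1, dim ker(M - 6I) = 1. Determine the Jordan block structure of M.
λ = 3: algebraic multiplicity 2 (exponent in χ_M), largest block size 2 (exponent in m_M), 1 block (geometric multiplicity). This forces block sizes [2].
λ = 6: algebraic multiplicity 1 (exponent in χ_M), largest block size 1 (exponent in m_M), 1 block (geometric multiplicity). This forces block sizes [1].

Jordan blocks: (3, 2), (6, 1)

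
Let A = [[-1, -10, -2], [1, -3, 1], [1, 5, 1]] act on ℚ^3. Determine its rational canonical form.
R = [[0, 0, -8], [1, 0, -6], [0, 1, -3]]

The invariant factors of A (the non-unit diagonal entries of the Smith normal form of xI - A over ℚ[x]) are (x + 2)(x^2 + x + 4), each dividing the next. The characteristic polynomial is their product, (x + 2)(x^2 + x + 4).

The rational canonical form is the block-diagonal matrix of companion matrices C(f_i):
R = [[0, 0, -8], [1, 0, -6], [0, 1, -3]].

Note the characteristic polynomial does not split into linear factors over ℚ, so A has no Jordan form over ℚ; the rational canonical form exists over any field.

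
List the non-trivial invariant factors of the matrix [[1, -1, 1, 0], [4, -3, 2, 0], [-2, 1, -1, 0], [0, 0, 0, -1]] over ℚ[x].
The Jordan structure of A has elementary divisors (x + 1)^3, (x + 1). Arranging the block sizes at each eigenvalue in decreasing order and taking row products gives the invariant factors.

Invariant factors (smallest first, each dividing the next): x + 1, (x + 1)^3.

Check: the last factor (x + 1)^3 is the minimal polynomial, and the product (x + 1)^4 is the characteristic polynomial.

x + 1, (x + 1)^3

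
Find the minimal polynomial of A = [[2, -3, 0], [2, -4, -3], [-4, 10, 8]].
The characteristic polynomial factors as (x - 2)^3. The minimal polynomial is ∏(x - λ)^{k_λ} where k_λ is the size of the largest Jordan block at λ.

For λ = 2: rank(A - 2I) = 2, and the largest Jordan block has size 3 (the smallest k with rank((A - 2I)^k) = rank((A - 2I)^(k+1))).

So m_A(x) = (x - 2)^3.

m_A(x) = (x - 2)^3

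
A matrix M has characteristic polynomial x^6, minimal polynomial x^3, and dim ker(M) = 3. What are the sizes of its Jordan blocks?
λ = 0: algebraic multiplicity 6 (exponent in χ_M), largest block size 3 (exponent in m_M), 3 blocks (geometric multiplicity). These force block sizes [3, 2, 1].

Jordan blocks: (0, 3), (0, 2), (0, 1)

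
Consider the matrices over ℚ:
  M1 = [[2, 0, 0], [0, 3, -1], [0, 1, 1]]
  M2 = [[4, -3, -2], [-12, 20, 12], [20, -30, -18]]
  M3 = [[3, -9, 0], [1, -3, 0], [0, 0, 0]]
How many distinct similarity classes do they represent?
2 classes: {M1, M2}, {M3}

Characteristic polynomials: χ_{M1} = (x - 2)^3, χ_{M2} = (x - 2)^3, χ_{M3} = x^3.

{M1, M2}: invariant factors x - 2, (x - 2)^2.

{M3}: invariant factors x, x^2.

Matrices are similar if and only if their invariant-factor lists agree; the partition into similarity classes is {M1, M2}, {M3}.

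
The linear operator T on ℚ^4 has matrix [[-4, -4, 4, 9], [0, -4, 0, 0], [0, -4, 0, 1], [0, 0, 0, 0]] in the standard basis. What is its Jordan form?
The characteristic polynomial is det(xI - A) = x^2(x + 4)^2, so the eigenvalues are -4 (algebraic multiplicity 2), 0 (algebraic multiplicity 2).

For λ = -4: rank(A + 4I) = 2. The eigenspace has dimension 4 - 2 = 2, so there are 2 Jordan blocks; the rank sequence gives block sizes [1, 1].

For λ = 0: rank(A) = 3, rank(A^2) = 2. The eigenspace has dimension 4 - 3 = 1, so there is 1 Jordan block; the rank sequence gives block sizes [2].

Assembling the blocks gives the Jordan form J above.

J = [[-4, 0, 0, 0], [0, -4, 0, 0], [0, 0, 0, 1], [0, 0, 0, 0]]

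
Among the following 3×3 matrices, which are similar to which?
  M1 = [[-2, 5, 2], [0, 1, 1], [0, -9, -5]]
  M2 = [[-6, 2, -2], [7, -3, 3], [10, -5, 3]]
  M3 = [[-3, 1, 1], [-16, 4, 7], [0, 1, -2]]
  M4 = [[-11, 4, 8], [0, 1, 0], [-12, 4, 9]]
Characteristic polynomials: χ_{M1} = (x + 2)^3, χ_{M2} = (x + 2)^3, χ_{M3} = (x - 1)^2(x + 3), χ_{M4} = (x - 1)^2(x + 3).

{M1, M2}: invariant factors (x + 2)^3.

{M3}: invariant factors (x - 1)^2(x + 3).

{M4}: invariant factors x - 1, (x - 1)(x + 3).

Matrices are similar if and only if their invariant-factor lists agree; the partition into similarity classes is {M1, M2}, {M3}, {M4}.

3 classes: {M1, M2}, {M3}, {M4}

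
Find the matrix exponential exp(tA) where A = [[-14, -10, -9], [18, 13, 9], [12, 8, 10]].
A has Jordan form J = [[1, 0, 0], [0, 4, 1], [0, 0, 4]] with A = PJP^{-1}, so e^{tA} = P e^{tJ} P^{-1}.

For a Jordan block J_k(λ), e^{tJ_k(λ)} = e^{λt} · (I + tN + t^2 N^2/2! + ... + t^{k-1} N^{k-1}/(k-1)!) where N is the nilpotent superdiagonal part.

Assembling the blocks and conjugating back gives the entries of e^{tA} as shown above.

e^{tA} = [[(-6*t*e^{3*t} - 3*e^{3*t} + 4)*e^{t}, 2*(-2*t*e^{3*t} - e^{3*t} + 1)*e^{t}, (-3*t*e^{3*t} - 2*e^{3*t} + 2)*e^{t}], [6*(e^{3*t} - 1)*e^{t}, (4*e^{3*t} - 3)*e^{t}, 3*(e^{3*t} - 1)*e^{t}], [12*t*e^{4*t}, 8*t*e^{4*t}, (6*t + 1)*e^{4*t}]]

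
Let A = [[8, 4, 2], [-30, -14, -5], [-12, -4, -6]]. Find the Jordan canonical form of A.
J = [[-4, 1, 0], [0, -4, 0], [0, 0, -4]]

The characteristic polynomial is det(xI - A) = (x + 4)^3, so the eigenvalues are -4 (algebraic multiplicity 3).

For λ = -4: rank(A + 4I) = 1, rank((A + 4I)^2) = 0. The eigenspace has dimension 3 - 1 = 2, so there are 2 Jordan blocks; the rank sequence gives block sizes [2, 1].

Assembling the blocks gives the Jordan form J above.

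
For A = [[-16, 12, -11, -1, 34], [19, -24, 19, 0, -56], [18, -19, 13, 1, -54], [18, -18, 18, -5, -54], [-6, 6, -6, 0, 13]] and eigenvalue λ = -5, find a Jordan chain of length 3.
We seek v_1 ∈ ker((A + 5I)^3) \ ker((A + 5I)^2), then set v_{i+1} = (A + 5I) v_i.

One such chain is v_1 = [[2, 0, 1, 0, 1]]^T, v_2 = [[1, 1, 0, 0, 0]]^T, v_3 = [[1, 0, -1, 0, 0]]^T. Check: (A + 5I) v_3 = [[0, 0, 0, 0, 0]]^T = 0.

v_1 = [[2, 0, 1, 0, 1]]^T, v_2 = [[1, 1, 0, 0, 0]]^T, v_3 = [[1, 0, -1, 0, 0]]^T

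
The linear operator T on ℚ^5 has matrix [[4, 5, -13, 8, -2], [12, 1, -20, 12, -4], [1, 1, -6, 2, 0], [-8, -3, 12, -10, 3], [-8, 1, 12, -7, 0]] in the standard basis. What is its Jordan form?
The characteristic polynomial is det(xI - A) = (x - 1)(x + 3)^4, so the eigenvalues are -3 (algebraic multiplicity 4), 1 (algebraic multiplicity 1).

For λ = -3: rank(A + 3I) = 3, rank((A + 3I)^2) = 1. The eigenspace has dimension 5 - 3 = 2, so there are 2 Jordan blocks; the rank sequence gives block sizes [2, 2].

For λ = 1: algebraic multiplicity 1 gives one 1×1 block.

Assembling the blocks gives the Jordan form J above.

J = [[-3, 1, 0, 0, 0], [0, -3, 0, 0, 0], [0, 0, -3, 1, 0], [0, 0, 0, -3, 0], [0, 0, 0, 0, 1]]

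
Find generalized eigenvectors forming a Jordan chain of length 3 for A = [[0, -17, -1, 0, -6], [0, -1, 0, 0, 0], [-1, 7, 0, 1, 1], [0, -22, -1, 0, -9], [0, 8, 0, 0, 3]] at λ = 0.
v_1 = [[0, 0, 0, 1, 0]]^T, v_2 = [[0, 0, 1, 0, 0]]^T, v_3 = [[-1, 0, 0, -1, 0]]^T

We seek v_1 ∈ ker(A^3) \ ker(A^2), then set v_{i+1} = A v_i.

One such chain is v_1 = [[0, 0, 0, 1, 0]]^T, v_2 = [[0, 0, 1, 0, 0]]^T, v_3 = [[-1, 0, 0, -1, 0]]^T. Check: A v_3 = [[0, 0, 0, 0, 0]]^T = 0.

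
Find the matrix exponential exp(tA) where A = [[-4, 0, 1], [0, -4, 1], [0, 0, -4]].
e^{tA} = [[e^{-4*t}, 0, t*e^{-4*t}], [0, e^{-4*t}, t*e^{-4*t}], [0, 0, e^{-4*t}]]

A has Jordan form J = [[-4, 1, 0], [0, -4, 0], [0, 0, -4]] with A = PJP^{-1}, so e^{tA} = P e^{tJ} P^{-1}.

For a Jordan block J_k(λ), e^{tJ_k(λ)} = e^{λt} · (I + tN + t^2 N^2/2! + ... + t^{k-1} N^{k-1}/(k-1)!) where N is the nilpotent superdiagonal part.

Assembling the blocks and conjugating back gives the entries of e^{tA} as shown above.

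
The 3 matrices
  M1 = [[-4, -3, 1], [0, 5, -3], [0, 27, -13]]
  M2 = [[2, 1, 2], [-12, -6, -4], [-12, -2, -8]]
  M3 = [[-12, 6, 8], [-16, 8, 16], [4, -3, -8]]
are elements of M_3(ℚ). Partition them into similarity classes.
1 class: {M1, M2, M3}

Characteristic polynomials: χ_{M1} = (x + 4)^3, χ_{M2} = (x + 4)^3, χ_{M3} = (x + 4)^3.

{M1, M2, M3}: invariant factors x + 4, (x + 4)^2.

Matrices are similar if and only if their invariant-factor lists agree; the partition into similarity classes is {M1, M2, M3}.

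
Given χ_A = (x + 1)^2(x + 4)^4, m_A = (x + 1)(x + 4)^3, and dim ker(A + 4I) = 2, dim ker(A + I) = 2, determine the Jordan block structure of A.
λ = -4: algebraic multiplicity 4 (exponent in χ_A), largest block size 3 (exponent in m_A), 2 blocks (geometric multiplicity). These force block sizes [3, 1].
λ = -1: algebraic multiplicity 2 (exponent in χ_A), largest block size 1 (exponent in m_A), 2 blocks (geometric multiplicity). These force block sizes [1, 1].

Jordan blocks: (-4, 3), (-4, 1), (-1, 1), (-1, 1)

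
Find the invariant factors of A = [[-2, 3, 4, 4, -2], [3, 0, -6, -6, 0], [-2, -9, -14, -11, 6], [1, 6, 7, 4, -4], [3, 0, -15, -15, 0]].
(x + 3)^2, x(x + 3)^2

The Jordan structure of A has elementary divisors (x + 3)^2, (x + 3)^2, x. Arranging the block sizes at each eigenvalue in decreasing order and taking row products gives the invariant factors.

Invariant factors (smallest first, each dividing the next): (x + 3)^2, x(x + 3)^2.

Check: the last factor x(x + 3)^2 is the minimal polynomial, and the product x(x + 3)^4 is the characteristic polynomial.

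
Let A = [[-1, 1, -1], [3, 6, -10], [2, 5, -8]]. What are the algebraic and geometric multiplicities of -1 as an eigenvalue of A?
algebraic multiplicity 3, geometric multiplicity 1

The characteristic polynomial is (x + 1)^3, so the factor x + 1 appears with exponent 3: the algebraic multiplicity is 3.

rank(A + I) = 2, so the eigenspace has dimension 3 - 2 = 1: the geometric multiplicity is 1.

Since 1 < 3, A is not diagonalizable.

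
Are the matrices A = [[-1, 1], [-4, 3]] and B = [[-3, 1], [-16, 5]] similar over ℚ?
Yes.

Two matrices over a field are similar if and only if they have the same invariant factors.

Both A and B have characteristic polynomial (x - 1)^2 and minimal polynomial (x - 1)^2. Computing further, both have invariant factors (x - 1)^2. Hence A and B are similar.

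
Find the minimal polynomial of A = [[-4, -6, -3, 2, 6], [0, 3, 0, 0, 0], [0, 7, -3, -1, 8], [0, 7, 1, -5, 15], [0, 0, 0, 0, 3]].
m_A(x) = (x - 3)(x + 4)^3

The characteristic polynomial factors as (x - 3)^2(x + 4)^3. The minimal polynomial is ∏(x - λ)^{k_λ} where k_λ is the size of the largest Jordan block at λ.

For λ = -4: rank(A + 4I) = 4, and the largest Jordan block has size 3 (the smallest k with rank((A + 4I)^k) = rank((A + 4I)^(k+1))).
For λ = 3: rank(A - 3I) = 3, and the largest Jordan block has size 1 (the smallest k with rank((A - 3I)^k) = rank((A - 3I)^(k+1))).

So m_A(x) = (x - 3)(x + 4)^3.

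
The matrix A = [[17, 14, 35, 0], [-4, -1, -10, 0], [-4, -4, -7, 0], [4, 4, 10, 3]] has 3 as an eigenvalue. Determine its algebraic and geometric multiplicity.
algebraic multiplicity 4, geometric multiplicity 3

The characteristic polynomial is (x - 3)^4, so the factor x - 3 appears with exponent 4: the algebraic multiplicity is 4.

rank(A - 3I) = 1, so the eigenspace has dimension 4 - 1 = 3: the geometric multiplicity is 3.

Since 3 < 4, A is not diagonalizable.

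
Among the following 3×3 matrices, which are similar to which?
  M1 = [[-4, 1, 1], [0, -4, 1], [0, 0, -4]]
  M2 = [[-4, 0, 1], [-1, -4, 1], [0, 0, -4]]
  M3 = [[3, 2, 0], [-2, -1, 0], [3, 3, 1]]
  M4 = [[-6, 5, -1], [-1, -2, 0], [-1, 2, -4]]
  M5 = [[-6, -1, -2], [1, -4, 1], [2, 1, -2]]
2 classes: {M1, M2, M4, M5}, {M3}

Characteristic polynomials: χ_{M1} = (x + 4)^3, χ_{M2} = (x + 4)^3, χ_{M3} = (x - 1)^3, χ_{M4} = (x + 4)^3, χ_{M5} = (x + 4)^3.

{M1, M2, M4, M5}: invariant factors (x + 4)^3.

{M3}: invariant factors x - 1, (x - 1)^2.

Matrices are similar if and only if their invariant-factor lists agree; the partition into similarity classes is {M1, M2, M4, M5}, {M3}.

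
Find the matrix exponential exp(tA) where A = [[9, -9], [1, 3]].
e^{tA} = [[(3*t + 1)*e^{6*t}, -9*t*e^{6*t}], [t*e^{6*t}, (1 - 3*t)*e^{6*t}]]

A has Jordan form J = [[6, 1], [0, 6]] with A = PJP^{-1}, so e^{tA} = P e^{tJ} P^{-1}.

For a Jordan block J_k(λ), e^{tJ_k(λ)} = e^{λt} · (I + tN + t^2 N^2/2! + ... + t^{k-1} N^{k-1}/(k-1)!) where N is the nilpotent superdiagonal part.

Assembling the blocks and conjugating back gives the entries of e^{tA} as shown above.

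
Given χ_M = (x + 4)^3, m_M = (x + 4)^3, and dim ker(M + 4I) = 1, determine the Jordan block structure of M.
Jordan blocks: (-4, 3)

λ = -4: algebraic multiplicity 3 (exponent in χ_M), largest block size 3 (exponent in m_M), 1 block (geometric multiplicity). This forces block sizes [3].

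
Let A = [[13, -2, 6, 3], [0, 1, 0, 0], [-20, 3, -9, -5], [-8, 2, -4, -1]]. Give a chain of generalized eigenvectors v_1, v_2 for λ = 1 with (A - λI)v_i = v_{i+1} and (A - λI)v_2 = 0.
We seek v_1 ∈ ker((A - I)^2) \ ker(A - I), then set v_{i+1} = (A - I) v_i.

One such chain is v_1 = [[0, 1, 2, -3]]^T, v_2 = [[1, 0, -2, 0]]^T. Check: (A - I) v_2 = [[0, 0, 0, 0]]^T = 0.

v_1 = [[0, 1, 2, -3]]^T, v_2 = [[1, 0, -2, 0]]^T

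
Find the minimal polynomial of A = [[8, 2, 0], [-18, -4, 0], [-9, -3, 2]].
The characteristic polynomial factors as (x - 2)^3. The minimal polynomial is ∏(x - λ)^{k_λ} where k_λ is the size of the largest Jordan block at λ.

For λ = 2: rank(A - 2I) = 1, and the largest Jordan block has size 2 (the smallest k with rank((A - 2I)^k) = rank((A - 2I)^(k+1))).

So m_A(x) = (x - 2)^2.

m_A(x) = (x - 2)^2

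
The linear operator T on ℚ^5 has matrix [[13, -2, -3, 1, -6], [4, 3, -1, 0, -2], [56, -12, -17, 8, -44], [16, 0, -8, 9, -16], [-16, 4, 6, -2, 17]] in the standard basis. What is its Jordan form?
The characteristic polynomial is det(xI - A) = (x - 5)^5, so the eigenvalues are 5 (algebraic multiplicity 5).

For λ = 5: rank(A - 5I) = 2, rank((A - 5I)^2) = 0. The eigenspace has dimension 5 - 2 = 3, so there are 3 Jordan blocks; the rank sequence gives block sizes [2, 2, 1].

Assembling the blocks gives the Jordan form J above.

J = [[5, 1, 0, 0, 0], [0, 5, 0, 0, 0], [0, 0, 5, 1, 0], [0, 0, 0, 5, 0], [0, 0, 0, 0, 5]]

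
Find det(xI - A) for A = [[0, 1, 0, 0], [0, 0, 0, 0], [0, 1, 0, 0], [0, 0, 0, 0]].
xI - A = [[x, -1, 0, 0], [0, x, 0, 0], [0, -1, x, 0], [0, 0, 0, x]].

Expanding det(xI - A) along the first row:
det(xI - A) = + (x)·det([[x, 0, 0], [-1, x, 0], [0, 0, x]]) - (-1)·det([[0, 0, 0], [0, x, 0], [0, 0, x]]) + (0)·det([[0, x, 0], [0, -1, 0], [0, 0, x]]) - (0)·det([[0, x, 0], [0, -1, x], [0, 0, 0]]).

Evaluating gives χ_A(x) = x^4.

χ_A(x) = x^4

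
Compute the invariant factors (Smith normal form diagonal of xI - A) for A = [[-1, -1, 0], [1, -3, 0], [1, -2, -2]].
(x + 2)^3

The Jordan structure of A has elementary divisors (x + 2)^3. Arranging the block sizes at each eigenvalue in decreasing order and taking row products gives the invariant factors.

Invariant factors (smallest first, each dividing the next): (x + 2)^3.

Check: the last factor (x + 2)^3 is the minimal polynomial, and the product (x + 2)^3 is the characteristic polynomial.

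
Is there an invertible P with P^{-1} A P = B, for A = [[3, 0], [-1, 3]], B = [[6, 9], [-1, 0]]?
Two matrices over a field are similar if and only if they have the same invariant factors.

Both A and B have characteristic polynomial (x - 3)^2 and minimal polynomial (x - 3)^2. Computing further, both have invariant factors (x - 3)^2. Hence A and B are similar.

Yes.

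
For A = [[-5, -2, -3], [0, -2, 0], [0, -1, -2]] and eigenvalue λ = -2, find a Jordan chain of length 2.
v_1 = [[0, -1, 1]]^T, v_2 = [[-1, 0, 1]]^T

We seek v_1 ∈ ker((A + 2I)^2) \ ker(A + 2I), then set v_{i+1} = (A + 2I) v_i.

One such chain is v_1 = [[0, -1, 1]]^T, v_2 = [[-1, 0, 1]]^T. Check: (A + 2I) v_2 = [[0, 0, 0]]^T = 0.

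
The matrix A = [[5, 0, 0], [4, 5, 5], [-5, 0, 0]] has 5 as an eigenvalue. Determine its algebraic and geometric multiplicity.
The characteristic polynomial is x(x - 5)^2, so the factor x - 5 appears with exponent 2: the algebraic multiplicity is 2.

rank(A - 5I) = 2, so the eigenspace has dimension 3 - 2 = 1: the geometric multiplicity is 1.

Since 1 < 2, A is not diagonalizable.

algebraic multiplicity 2, geometric multiplicity 1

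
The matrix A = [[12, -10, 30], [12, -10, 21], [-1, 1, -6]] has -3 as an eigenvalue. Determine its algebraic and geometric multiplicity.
algebraic multiplicity 2, geometric multiplicity 1

The characteristic polynomial is (x - 2)(x + 3)^2, so the factor x + 3 appears with exponent 2: the algebraic multiplicity is 2.

rank(A + 3I) = 2, so the eigenspace has dimension 3 - 2 = 1: the geometric multiplicity is 1.

Since 1 < 2, A is not diagonalizable.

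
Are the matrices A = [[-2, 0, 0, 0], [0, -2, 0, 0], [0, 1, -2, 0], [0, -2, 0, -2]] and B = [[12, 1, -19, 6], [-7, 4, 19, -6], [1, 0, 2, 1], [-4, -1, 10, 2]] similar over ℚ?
No.

trace(A) = -8 but trace(B) = 20. The trace is a similarity invariant, so A and B are not similar.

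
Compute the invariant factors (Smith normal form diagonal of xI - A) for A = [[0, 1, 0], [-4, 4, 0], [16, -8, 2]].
x - 2, (x - 2)^2

The Jordan structure of A has elementary divisors (x - 2)^2, (x - 2). Arranging the block sizes at each eigenvalue in decreasing order and taking row products gives the invariant factors.

Invariant factors (smallest first, each dividing the next): x - 2, (x - 2)^2.

Check: the last factor (x - 2)^2 is the minimal polynomial, and the product (x - 2)^3 is the characteristic polynomial.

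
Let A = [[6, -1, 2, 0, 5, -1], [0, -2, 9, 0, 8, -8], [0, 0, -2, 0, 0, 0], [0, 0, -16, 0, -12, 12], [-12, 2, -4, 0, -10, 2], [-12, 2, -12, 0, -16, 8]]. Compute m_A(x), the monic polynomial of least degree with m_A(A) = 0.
m_A(x) = x(x - 6)(x + 2)^3

The characteristic polynomial factors as x^2(x - 6)(x + 2)^3. The minimal polynomial is ∏(x - λ)^{k_λ} where k_λ is the size of the largest Jordan block at λ.

For λ = -2: rank(A + 2I) = 5, and the largest Jordan block has size 3 (the smallest k with rank((A + 2I)^k) = rank((A + 2I)^(k+1))).
For λ = 0: rank(A) = 4, and the largest Jordan block has size 1 (the smallest k with rank(A^k) = rank(A^(k+1))).
For λ = 6: rank(A - 6I) = 5, and the largest Jordan block has size 1 (the smallest k with rank((A - 6I)^k) = rank((A - 6I)^(k+1))).

So m_A(x) = x(x - 6)(x + 2)^3.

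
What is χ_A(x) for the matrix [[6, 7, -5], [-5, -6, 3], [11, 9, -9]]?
xI - A = [[x - 6, -7, 5], [5, x + 6, -3], [-11, -9, x + 9]].

Expanding det(xI - A) along the first row:
det(xI - A) = + (x - 6)·det([[x + 6, -3], [-9, x + 9]]) - (-7)·det([[5, -3], [-11, x + 9]]) + (5)·det([[5, x + 6], [-11, -9]]).

Evaluating gives χ_A(x) = x^3 + 9x^2 + 27x + 27 = (x + 3)^3.

χ_A(x) = (x + 3)^3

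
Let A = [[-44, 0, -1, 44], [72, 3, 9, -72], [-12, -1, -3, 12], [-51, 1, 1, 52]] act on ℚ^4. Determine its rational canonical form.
The invariant factors of A (the non-unit diagonal entries of the Smith normal form of xI - A over ℚ[x]) are (x^2 - 4x - 6)^2, each dividing the next. The characteristic polynomial is their product, (x^2 - 4x - 6)^2.

The rational canonical form is the block-diagonal matrix of companion matrices C(f_i):
R = [[0, 0, 0, -36], [1, 0, 0, -48], [0, 1, 0, -4], [0, 0, 1, 8]].

Note the characteristic polynomial does not split into linear factors over ℚ, so A has no Jordan form over ℚ; the rational canonical form exists over any field.

R = [[0, 0, 0, -36], [1, 0, 0, -48], [0, 1, 0, -4], [0, 0, 1, 8]]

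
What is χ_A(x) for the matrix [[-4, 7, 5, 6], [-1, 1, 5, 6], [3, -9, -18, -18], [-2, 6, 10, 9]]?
xI - A = [[x + 4, -7, -5, -6], [1, x - 1, -5, -6], [-3, 9, x + 18, 18], [2, -6, -10, x - 9]].

Expanding det(xI - A) along the first row:
det(xI - A) = + (x + 4)·det([[x - 1, -5, -6], [9, x + 18, 18], [-6, -10, x - 9]]) - (-7)·det([[1, -5, -6], [-3, x + 18, 18], [2, -10, x - 9]]) + (-5)·det([[1, x - 1, -6], [-3, 9, 18], [2, -6, x - 9]]) - (-6)·det([[1, x - 1, -5], [-3, 9, x + 18], [2, -6, -10]]).

Evaluating gives χ_A(x) = x^4 + 12x^3 + 54x^2 + 108x + 81 = (x + 3)^4.

χ_A(x) = (x + 3)^4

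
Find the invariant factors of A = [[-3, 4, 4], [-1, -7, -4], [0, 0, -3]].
The Jordan structure of A has elementary divisors (x + 5)^2, (x + 3). Arranging the block sizes at each eigenvalue in decreasing order and taking row products gives the invariant factors.

Invariant factors (smallest first, each dividing the next): (x + 3)(x + 5)^2.

Check: the last factor (x + 3)(x + 5)^2 is the minimal polynomial, and the product (x + 3)(x + 5)^2 is the characteristic polynomial.

(x + 3)(x + 5)^2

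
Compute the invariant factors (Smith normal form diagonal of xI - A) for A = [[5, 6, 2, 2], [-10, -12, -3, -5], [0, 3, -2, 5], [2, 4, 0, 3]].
The Jordan structure of A has elementary divisors (x + 3), (x + 1)^2, (x + 1). Arranging the block sizes at each eigenvalue in decreasing order and taking row products gives the invariant factors.

Invariant factors (smallest first, each dividing the next): x + 1, (x + 1)^2(x + 3).

Check: the last factor (x + 1)^2(x + 3) is the minimal polynomial, and the product (x + 1)^3(x + 3) is the characteristic polynomial.

x + 1, (x + 1)^2(x + 3)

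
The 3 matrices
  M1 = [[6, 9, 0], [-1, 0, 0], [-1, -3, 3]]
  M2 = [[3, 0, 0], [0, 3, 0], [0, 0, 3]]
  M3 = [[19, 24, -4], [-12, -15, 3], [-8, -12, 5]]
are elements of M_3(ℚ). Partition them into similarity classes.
2 classes: {M1, M3}, {M2}

Characteristic polynomials: χ_{M1} = (x - 3)^3, χ_{M2} = (x - 3)^3, χ_{M3} = (x - 3)^3.

{M1, M3}: invariant factors x - 3, (x - 3)^2.

{M2}: invariant factors x - 3, x - 3, x - 3.

Matrices are similar if and only if their invariant-factor lists agree; the partition into similarity classes is {M1, M3}, {M2}.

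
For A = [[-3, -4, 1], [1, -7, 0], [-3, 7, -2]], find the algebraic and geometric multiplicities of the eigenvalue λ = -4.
The characteristic polynomial is (x + 4)^3, so the factor x + 4 appears with exponent 3: the algebraic multiplicity is 3.

rank(A + 4I) = 2, so the eigenspace has dimension 3 - 2 = 1: the geometric multiplicity is 1.

Since 1 < 3, A is not diagonalizable.

algebraic multiplicity 3, geometric multiplicity 1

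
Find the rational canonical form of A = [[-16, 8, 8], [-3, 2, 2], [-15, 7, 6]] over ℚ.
The invariant factors of A (the non-unit diagonal entries of the Smith normal form of xI - A over ℚ[x]) are (x + 4)(x^2 + 4x - 2), each dividing the next. The characteristic polynomial is their product, (x + 4)(x^2 + 4x - 2).

The rational canonical form is the block-diagonal matrix of companion matrices C(f_i):
R = [[0, 0, 8], [1, 0, -14], [0, 1, -8]].

Note the characteristic polynomial does not split into linear factors over ℚ, so A has no Jordan form over ℚ; the rational canonical form exists over any field.

R = [[0, 0, 8], [1, 0, -14], [0, 1, -8]]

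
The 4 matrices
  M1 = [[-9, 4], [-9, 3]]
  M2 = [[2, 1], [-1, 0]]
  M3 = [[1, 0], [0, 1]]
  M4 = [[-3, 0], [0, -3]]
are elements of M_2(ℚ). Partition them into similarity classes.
4 classes: {M1}, {M2}, {M3}, {M4}

Characteristic polynomials: χ_{M1} = (x + 3)^2, χ_{M2} = (x - 1)^2, χ_{M3} = (x - 1)^2, χ_{M4} = (x + 3)^2.

{M1}: invariant factors (x + 3)^2.

{M2}: invariant factors (x - 1)^2.

{M3}: invariant factors x - 1, x - 1.

{M4}: invariant factors x + 3, x + 3.

Matrices are similar if and only if their invariant-factor lists agree; the partition into similarity classes is {M1}, {M2}, {M3}, {M4}.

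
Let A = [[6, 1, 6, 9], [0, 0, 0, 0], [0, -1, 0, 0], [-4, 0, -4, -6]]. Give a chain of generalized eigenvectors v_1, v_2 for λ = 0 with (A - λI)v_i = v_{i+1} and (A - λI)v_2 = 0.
We seek v_1 ∈ ker(A^2) \ ker(A), then set v_{i+1} = A v_i.

One such chain is v_1 = [[-1, 1, 1, 0]]^T, v_2 = [[1, 0, -1, 0]]^T. Check: A v_2 = [[0, 0, 0, 0]]^T = 0.

v_1 = [[-1, 1, 1, 0]]^T, v_2 = [[1, 0, -1, 0]]^T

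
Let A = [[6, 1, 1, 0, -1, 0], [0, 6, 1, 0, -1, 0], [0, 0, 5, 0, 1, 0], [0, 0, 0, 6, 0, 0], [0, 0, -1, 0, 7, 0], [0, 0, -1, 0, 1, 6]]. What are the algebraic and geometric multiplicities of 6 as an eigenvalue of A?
The characteristic polynomial is (x - 6)^6, so the factor x - 6 appears with exponent 6: the algebraic multiplicity is 6.

rank(A - 6I) = 2, so the eigenspace has dimension 6 - 2 = 4: the geometric multiplicity is 4.

Since 4 < 6, A is not diagonalizable.

algebraic multiplicity 6, geometric multiplicity 4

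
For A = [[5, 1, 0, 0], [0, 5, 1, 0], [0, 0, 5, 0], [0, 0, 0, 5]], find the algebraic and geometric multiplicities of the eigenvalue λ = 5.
algebraic multiplicity 4, geometric multiplicity 2

The characteristic polynomial is (x - 5)^4, so the factor x - 5 appears with exponent 4: the algebraic multiplicity is 4.

rank(A - 5I) = 2, so the eigenspace has dimension 4 - 2 = 2: the geometric multiplicity is 2.

Since 2 < 4, A is not diagonalizable.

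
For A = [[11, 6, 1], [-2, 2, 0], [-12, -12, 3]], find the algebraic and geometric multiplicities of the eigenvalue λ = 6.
The characteristic polynomial is (x - 6)(x - 5)^2, so the factor x - 6 appears with exponent 1: the algebraic multiplicity is 1.

rank(A - 6I) = 2, so the eigenspace has dimension 3 - 2 = 1: the geometric multiplicity is 1.

algebraic multiplicity 1, geometric multiplicity 1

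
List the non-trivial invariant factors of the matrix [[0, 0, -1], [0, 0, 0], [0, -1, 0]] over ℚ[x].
The Jordan structure of A has elementary divisors x^3. Arranging the block sizes at each eigenvalue in decreasing order and taking row products gives the invariant factors.

Invariant factors (smallest first, each dividing the next): x^3.

Check: the last factor x^3 is the minimal polynomial, and the product x^3 is the characteristic polynomial.

x^3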